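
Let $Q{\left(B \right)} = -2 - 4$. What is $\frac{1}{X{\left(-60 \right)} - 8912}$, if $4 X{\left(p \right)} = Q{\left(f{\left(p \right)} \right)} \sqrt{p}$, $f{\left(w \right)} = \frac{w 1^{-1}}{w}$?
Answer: $\frac{i}{- 8912 i + 3 \sqrt{15}} \approx -0.00011221 + 1.4629 \cdot 10^{-7} i$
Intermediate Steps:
$f{\left(w \right)} = 1$ ($f{\left(w \right)} = \frac{w 1}{w} = \frac{w}{w} = 1$)
$Q{\left(B \right)} = -6$ ($Q{\left(B \right)} = -2 - 4 = -6$)
$X{\left(p \right)} = - \frac{3 \sqrt{p}}{2}$ ($X{\left(p \right)} = \frac{\left(-6\right) \sqrt{p}}{4} = - \frac{3 \sqrt{p}}{2}$)
$\frac{1}{X{\left(-60 \right)} - 8912} = \frac{1}{- \frac{3 \sqrt{-60}}{2} - 8912} = \frac{1}{- \frac{3 \cdot 2 i \sqrt{15}}{2} - 8912} = \frac{1}{- 3 i \sqrt{15} - 8912} = \frac{1}{-8912 - 3 i \sqrt{15}}$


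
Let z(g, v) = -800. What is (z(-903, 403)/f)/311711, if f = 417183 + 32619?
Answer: -400/70104115611 ≈ -5.7058e-9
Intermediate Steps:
f = 449802
(z(-903, 403)/f)/311711 = -800/449802/311711 = -800*1/449802*(1/311711) = -400/224901*1/311711 = -400/70104115611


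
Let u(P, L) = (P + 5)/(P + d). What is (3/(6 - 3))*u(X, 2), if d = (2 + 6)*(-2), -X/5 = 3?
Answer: 10/31 ≈ 0.32258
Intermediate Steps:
X = -15 (X = -5*3 = -15)
d = -16 (d = 8*(-2) = -16)
u(P, L) = (5 + P)/(-16 + P) (u(P, L) = (P + 5)/(P - 16) = (5 + P)/(-16 + P))
(3/(6 - 3))*u(X, 2) = (3/(6 - 3))*((5 - 15)/(-16 - 15)) = (3/3)*(-10/(-31)) = (3*(⅓))*(-1/31*(-10)) = 1*(10/31) = 10/31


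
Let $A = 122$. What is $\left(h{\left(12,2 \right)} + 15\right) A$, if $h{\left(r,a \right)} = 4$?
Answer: $2318$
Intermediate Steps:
$\left(h{\left(12,2 \right)} + 15\right) A = \left(4 + 15\right) 122 = 19 \cdot 122 = 2318$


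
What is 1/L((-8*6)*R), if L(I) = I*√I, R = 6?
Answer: I*√2/6912 ≈ 0.0002046*I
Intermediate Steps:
L(I) = I^(3/2)
1/L((-8*6)*R) = 1/((-8*6*6)^(3/2)) = 1/((-48*6)^(3/2)) = 1/((-288)^(3/2)) = 1/(-3456*I*√2) = I*√2/6912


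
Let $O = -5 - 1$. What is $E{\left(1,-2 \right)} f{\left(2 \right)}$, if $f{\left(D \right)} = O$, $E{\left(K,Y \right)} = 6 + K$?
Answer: $-42$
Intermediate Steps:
$O = -6$ ($O = -5 - 1 = -6$)
$f{\left(D \right)} = -6$
$E{\left(1,-2 \right)} f{\left(2 \right)} = \left(6 + 1\right) \left(-6\right) = 7 \left(-6\right) = -42$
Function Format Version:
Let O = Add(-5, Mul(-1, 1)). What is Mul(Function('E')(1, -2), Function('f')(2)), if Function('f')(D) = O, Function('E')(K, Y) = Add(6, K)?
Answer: -42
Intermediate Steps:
O = -6 (O = Add(-5, -1) = -6)
Function('f')(D) = -6
Mul(Function('E')(1, -2), Function('f')(2)) = Mul(Add(6, 1), -6) = Mul(7, -6) = -42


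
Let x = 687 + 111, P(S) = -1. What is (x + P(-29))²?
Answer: 635209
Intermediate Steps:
x = 798
(x + P(-29))² = (798 - 1)² = 797² = 635209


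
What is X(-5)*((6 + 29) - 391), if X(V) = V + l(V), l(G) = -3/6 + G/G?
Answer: 1602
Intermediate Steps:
l(G) = ½ (l(G) = -3*⅙ + 1 = -½ + 1 = ½)
X(V) = ½ + V (X(V) = V + ½ = ½ + V)
X(-5)*((6 + 29) - 391) = (½ - 5)*((6 + 29) - 391) = -9*(35 - 391)/2 = -9/2*(-356) = 1602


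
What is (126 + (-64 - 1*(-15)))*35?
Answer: 2695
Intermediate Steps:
(126 + (-64 - 1*(-15)))*35 = (126 + (-64 + 15))*35 = (126 - 49)*35 = 77*35 = 2695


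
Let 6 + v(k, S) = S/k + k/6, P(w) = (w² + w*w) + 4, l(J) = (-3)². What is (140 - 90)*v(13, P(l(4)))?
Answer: 17425/39 ≈ 446.79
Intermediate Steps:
l(J) = 9
P(w) = 4 + 2*w² (P(w) = (w² + w²) + 4 = 2*w² + 4 = 4 + 2*w²)
v(k, S) = -6 + k/6 + S/k (v(k, S) = -6 + (S/k + k/6) = -6 + (k/6 + S/k) = -6 + k/6 + S/k)
(140 - 90)*v(13, P(l(4))) = (140 - 90)*(-6 + (⅙)*13 + (4 + 2*9²)/13) = 50*(-6 + 13/6 + (4 + 2*81)*(1/13)) = 50*(-6 + 13/6 + (4 + 162)*(1/13)) = 50*(-6 + 13/6 + 166*(1/13)) = 50*(-6 + 13/6 + 166/13) = 50*(697/78) = 17425/39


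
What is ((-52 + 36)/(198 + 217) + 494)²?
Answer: 42022540036/172225 ≈ 2.4400e+5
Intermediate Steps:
((-52 + 36)/(198 + 217) + 494)² = (-16/415 + 494)² = (204994/415)² = 42022540036/172225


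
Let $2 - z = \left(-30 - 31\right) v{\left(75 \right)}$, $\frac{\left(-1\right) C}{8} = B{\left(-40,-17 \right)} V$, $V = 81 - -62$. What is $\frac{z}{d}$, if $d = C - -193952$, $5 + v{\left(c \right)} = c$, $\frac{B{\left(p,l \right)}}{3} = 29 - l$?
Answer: $\frac{267}{2255} \approx 0.1184$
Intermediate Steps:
$B{\left(p,l \right)} = 87 - 3 l$ ($B{\left(p,l \right)} = 3 \left(29 - l\right) = 87 - 3 l$)
$V = 143$ ($V = 81 + 62 = 143$)
$C = -157872$ ($C = - 8 \left(87 - -51\right) 143 = - 8 \left(87 + 51\right) 143 = - 8 \cdot 138 \cdot 143 = \left(-8\right) 19734 = -157872$)
$v{\left(c \right)} = -5 + c$
$z = 4272$ ($z = 2 - \left(-30 - 31\right) \left(-5 + 75\right) = 2 - \left(-61\right) 70 = 2 - -4270 = 2 + 4270 = 4272$)
$d = 36080$ ($d = -157872 - -193952 = -157872 + 193952 = 36080$)
$\frac{z}{d} = \frac{4272}{36080} = 4272 \cdot \frac{1}{36080} = \frac{267}{2255}$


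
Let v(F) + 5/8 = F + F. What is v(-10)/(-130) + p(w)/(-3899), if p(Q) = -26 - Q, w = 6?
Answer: 135323/810992 ≈ 0.16686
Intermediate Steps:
v(F) = -5/8 + 2*F (v(F) = -5/8 + (F + F) = -5/8 + 2*F)
v(-10)/(-130) + p(w)/(-3899) = (-5/8 + 2*(-10))/(-130) + (-26 - 1*6)/(-3899) = (-5/8 - 20)*(-1/130) + (-26 - 6)*(-1/3899) = -165/8*(-1/130) - 32*(-1/3899) = 33/208 + 32/3899 = 135323/810992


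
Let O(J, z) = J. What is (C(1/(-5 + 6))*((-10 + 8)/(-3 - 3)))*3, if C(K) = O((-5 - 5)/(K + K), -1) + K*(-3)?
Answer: -8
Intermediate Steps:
C(K) = -5/K - 3*K (C(K) = (-5 - 5)/(K + K) + K*(-3) = -10*1/(2*K) - 3*K = -5/K - 3*K)
(C(1/(-5 + 6))*((-10 + 8)/(-3 - 3)))*3 = ((-5/(1/(-5 + 6)) - 3/(-5 + 6))*((-10 + 8)/(-3 - 3)))*3 = ((-5/(1/1) - 3/1)*(-2/(-6)))*3 = ((-5/1 - 3*1)*(-2*(-⅙)))*3 = ((-5*1 - 3)*(⅓))*3 = ((-5 - 3)*(⅓))*3 = -8*⅓*3 = -8/3*3 = -8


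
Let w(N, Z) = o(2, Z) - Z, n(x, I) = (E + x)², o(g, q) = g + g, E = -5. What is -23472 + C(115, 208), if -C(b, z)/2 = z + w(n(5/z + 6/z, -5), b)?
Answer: -23666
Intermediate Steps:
o(g, q) = 2*g
n(x, I) = (-5 + x)²
w(N, Z) = 4 - Z (w(N, Z) = 2*2 - Z = 4 - Z)
C(b, z) = -8 - 2*z + 2*b (C(b, z) = -2*(z + (4 - b)) = -2*(4 + z - b) = -8 - 2*z + 2*b)
-23472 + C(115, 208) = -23472 + (-8 - 2*208 + 2*115) = -23472 + (-8 - 416 + 230) = -23472 - 194 = -23666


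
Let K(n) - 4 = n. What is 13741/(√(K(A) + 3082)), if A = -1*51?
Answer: 13741*√3035/3035 ≈ 249.42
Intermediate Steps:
A = -51
K(n) = 4 + n
13741/(√(K(A) + 3082)) = 13741/(√((4 - 51) + 3082)) = 13741/(√(-47 + 3082)) = 13741/(√3035) = 13741*(√3035/3035) = 13741*√3035/3035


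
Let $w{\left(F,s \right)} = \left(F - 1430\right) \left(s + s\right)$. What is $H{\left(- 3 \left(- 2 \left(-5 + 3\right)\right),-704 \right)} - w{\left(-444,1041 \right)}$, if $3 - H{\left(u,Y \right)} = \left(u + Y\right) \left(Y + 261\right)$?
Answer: $3584483$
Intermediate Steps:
$w{\left(F,s \right)} = 2 s \left(-1430 + F\right)$ ($w{\left(F,s \right)} = \left(-1430 + F\right) 2 s = 2 s \left(-1430 + F\right)$)
$H{\left(u,Y \right)} = 3 - \left(261 + Y\right) \left(Y + u\right)$ ($H{\left(u,Y \right)} = 3 - \left(u + Y\right) \left(Y + 261\right) = 3 - \left(Y + u\right) \left(261 + Y\right) = 3 - \left(261 + Y\right) \left(Y + u\right)$)
$H{\left(- 3 \left(- 2 \left(-5 + 3\right)\right),-704 \right)} - w{\left(-444,1041 \right)} = \left(3 - \left(-704\right)^{2} - -183744 - 261 \left(- 3 \left(- 2 \left(-5 + 3\right)\right)\right) - - 704 \left(- 3 \left(- 2 \left(-5 + 3\right)\right)\right)\right) - 2 \cdot 1041 \left(-1430 - 444\right) = \left(3 - 495616 + 183744 - 261 \left(- 3 \left(\left(-2\right) \left(-2\right)\right)\right) - - 704 \left(- 3 \left(\left(-2\right) \left(-2\right)\right)\right)\right) - 2 \cdot 1041 \left(-1874\right) = \left(3 - 495616 + 183744 - 261 \left(\left(-3\right) 4\right) - - 704 \left(\left(-3\right) 4\right)\right) - -3901668 = \left(3 - 495616 + 183744 - -3132 - \left(-704\right) \left(-12\right)\right) + 3901668 = \left(3 - 495616 + 183744 + 3132 - 8448\right) + 3901668 = -317185 + 3901668 = 3584483$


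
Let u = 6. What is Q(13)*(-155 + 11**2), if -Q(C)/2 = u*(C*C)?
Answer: 68952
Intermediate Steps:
Q(C) = -12*C**2 (Q(C) = -12*C*C = -12*C**2)
Q(13)*(-155 + 11**2) = (-12*13**2)*(-155 + 11**2) = (-12*169)*(-155 + 121) = -2028*(-34) = 68952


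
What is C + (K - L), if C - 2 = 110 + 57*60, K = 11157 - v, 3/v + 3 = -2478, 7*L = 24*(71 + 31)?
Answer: 83010132/5789 ≈ 14339.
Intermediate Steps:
L = 2448/7 (L = (24*(71 + 31))/7 = (24*102)/7 = (⅐)*2448 = 2448/7 ≈ 349.71)
v = -1/827 (v = 3/(-3 - 2478) = 3/(-2481) = 3*(-1/2481) = -1/827 ≈ -0.0012092)
K = 9226840/827 (K = 11157 - 1*(-1/827) = 11157 + 1/827 = 9226840/827 ≈ 11157.)
C = 3532 (C = 2 + (110 + 57*60) = 2 + (110 + 3420) = 2 + 3530 = 3532)
C + (K - L) = 3532 + (9226840/827 - 1*2448/7) = 3532 + (9226840/827 - 2448/7) = 3532 + 62563384/5789 = 83010132/5789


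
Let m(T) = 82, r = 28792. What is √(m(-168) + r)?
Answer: √28874 ≈ 169.92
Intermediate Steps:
√(m(-168) + r) = √(82 + 28792) = √28874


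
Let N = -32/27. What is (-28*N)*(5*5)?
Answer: 22400/27 ≈ 829.63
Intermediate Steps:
N = -32/27 (N = -32*1/27 = -32/27 ≈ -1.1852)
(-28*N)*(5*5) = (-28*(-32/27))*(5*5) = (896/27)*25 = 22400/27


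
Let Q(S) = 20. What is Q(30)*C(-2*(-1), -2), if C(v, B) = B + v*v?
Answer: 40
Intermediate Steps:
C(v, B) = B + v²
Q(30)*C(-2*(-1), -2) = 20*(-2 + (-2*(-1))²) = 20*(-2 + 2²) = 20*(-2 + 4) = 20*2 = 40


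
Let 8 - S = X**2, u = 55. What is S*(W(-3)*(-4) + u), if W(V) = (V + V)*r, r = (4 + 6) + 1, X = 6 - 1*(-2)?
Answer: -17864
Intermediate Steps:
X = 8 (X = 6 + 2 = 8)
r = 11 (r = 10 + 1 = 11)
W(V) = 22*V (W(V) = (V + V)*11 = (2*V)*11 = 22*V)
S = -56 (S = 8 - 1*8**2 = 8 - 1*64 = 8 - 64 = -56)
S*(W(-3)*(-4) + u) = -56*((22*(-3))*(-4) + 55) = -56*(-66*(-4) + 55) = -56*(264 + 55) = -56*319 = -17864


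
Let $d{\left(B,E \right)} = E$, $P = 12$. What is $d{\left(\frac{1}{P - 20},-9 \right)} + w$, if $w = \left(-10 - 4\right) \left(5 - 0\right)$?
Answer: $-79$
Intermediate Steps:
$w = -70$ ($w = - 14 \left(5 + 0\right) = \left(-14\right) 5 = -70$)
$d{\left(\frac{1}{P - 20},-9 \right)} + w = -9 - 70 = -79$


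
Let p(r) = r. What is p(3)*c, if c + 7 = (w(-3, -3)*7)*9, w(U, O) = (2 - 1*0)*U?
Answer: -1155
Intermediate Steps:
w(U, O) = 2*U (w(U, O) = (2 + 0)*U = 2*U)
c = -385 (c = -7 + ((2*(-3))*7)*9 = -7 - 6*7*9 = -7 - 42*9 = -7 - 378 = -385)
p(3)*c = 3*(-385) = -1155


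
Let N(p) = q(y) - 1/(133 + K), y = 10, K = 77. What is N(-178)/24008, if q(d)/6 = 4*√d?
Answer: -1/5041680 + 3*√10/3001 ≈ 0.0031610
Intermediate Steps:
q(d) = 24*√d (q(d) = 6*(4*√d) = 24*√d)
N(p) = -1/210 + 24*√10 (N(p) = 24*√10 - 1/(133 + 77) = 24*√10 - 1/210 = -1/210 + 24*√10)
N(-178)/24008 = (-1/210 + 24*√10)/24008 = (-1/210 + 24*√10)*(1/24008) = -1/5041680 + 3*√10/3001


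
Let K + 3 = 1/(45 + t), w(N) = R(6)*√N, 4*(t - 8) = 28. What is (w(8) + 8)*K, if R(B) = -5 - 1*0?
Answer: -358/15 + 179*√2/6 ≈ 18.324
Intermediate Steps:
R(B) = -5 (R(B) = -5 + 0 = -5)
t = 15 (t = 8 + (¼)*28 = 8 + 7 = 15)
w(N) = -5*√N
K = -179/60 (K = -3 + 1/(45 + 15) = -3 + 1/60 = -179/60 ≈ -2.9833)
(w(8) + 8)*K = (-10*√2 + 8)*(-179/60) = (8 - 10*√2)*(-179/60) = -358/15 + 179*√2/6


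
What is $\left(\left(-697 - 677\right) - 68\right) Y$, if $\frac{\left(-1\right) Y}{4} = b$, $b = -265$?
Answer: $-1528520$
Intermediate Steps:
$Y = 1060$ ($Y = \left(-4\right) \left(-265\right) = 1060$)
$\left(\left(-697 - 677\right) - 68\right) Y = \left(\left(-697 - 677\right) - 68\right) 1060 = \left(-1374 - 68\right) 1060 = \left(-1442\right) 1060 = -1528520$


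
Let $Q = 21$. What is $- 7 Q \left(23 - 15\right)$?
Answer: $-1176$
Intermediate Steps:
$- 7 Q \left(23 - 15\right) = \left(-7\right) 21 \left(23 - 15\right) = \left(-147\right) 8 = -1176$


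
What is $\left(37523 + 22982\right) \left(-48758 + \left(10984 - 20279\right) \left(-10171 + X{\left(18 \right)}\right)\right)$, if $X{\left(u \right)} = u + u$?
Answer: $5696912833835$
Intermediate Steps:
$X{\left(u \right)} = 2 u$
$\left(37523 + 22982\right) \left(-48758 + \left(10984 - 20279\right) \left(-10171 + X{\left(18 \right)}\right)\right) = \left(37523 + 22982\right) \left(-48758 + \left(10984 - 20279\right) \left(-10171 + 2 \cdot 18\right)\right) = 60505 \left(-48758 - 9295 \left(-10171 + 36\right)\right) = 60505 \left(-48758 - -94204825\right) = 60505 \left(-48758 + 94204825\right) = 60505 \cdot 94156067 = 5696912833835$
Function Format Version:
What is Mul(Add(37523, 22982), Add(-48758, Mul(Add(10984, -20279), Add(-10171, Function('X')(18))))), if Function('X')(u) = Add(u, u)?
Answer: 5696912833835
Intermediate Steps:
Function('X')(u) = Mul(2, u)
Mul(Add(37523, 22982), Add(-48758, Mul(Add(10984, -20279), Add(-10171, Function('X')(18))))) = Mul(Add(37523, 22982), Add(-48758, Mul(Add(10984, -20279), Add(-10171, Mul(2, 18))))) = Mul(60505, Add(-48758, Mul(-9295, Add(-10171, 36)))) = Mul(60505, Add(-48758, Mul(-9295, -10135))) = Mul(60505, Add(-48758, 94204825)) = Mul(60505, 94156067) = 5696912833835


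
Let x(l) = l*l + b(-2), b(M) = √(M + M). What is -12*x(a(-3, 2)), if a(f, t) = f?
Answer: -108 - 24*I ≈ -108.0 - 24.0*I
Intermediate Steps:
b(M) = √2*√M (b(M) = √(2*M) = √2*√M)
x(l) = l² + 2*I (x(l) = l*l + √2*√(-2) = l² + √2*(I*√2) = l² + 2*I)
-12*x(a(-3, 2)) = -12*((-3)² + 2*I) = -12*(9 + 2*I) = -108 - 24*I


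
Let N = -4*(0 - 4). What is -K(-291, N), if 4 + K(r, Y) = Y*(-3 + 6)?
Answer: -44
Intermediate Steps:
N = 16 (N = -4*(-4) = 16)
K(r, Y) = -4 + 3*Y (K(r, Y) = -4 + Y*(-3 + 6) = -4 + Y*3 = -4 + 3*Y)
-K(-291, N) = -(-4 + 3*16) = -(-4 + 48) = -1*44 = -44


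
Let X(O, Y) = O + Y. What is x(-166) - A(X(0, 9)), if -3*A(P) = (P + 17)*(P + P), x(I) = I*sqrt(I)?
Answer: 156 - 166*I*sqrt(166) ≈ 156.0 - 2138.8*I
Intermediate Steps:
x(I) = I**(3/2)
A(P) = -2*P*(17 + P)/3 (A(P) = -(P + 17)*(P + P)/3 = -(17 + P)*2*P/3 = -2*P*(17 + P)/3)
x(-166) - A(X(0, 9)) = (-166)**(3/2) - (-2)*(0 + 9)*(17 + (0 + 9))/3 = -166*I*sqrt(166) - (-2)*9*(17 + 9)/3 = -166*I*sqrt(166) - (-2)*9*26/3 = -166*I*sqrt(166) - 1*(-156) = -166*I*sqrt(166) + 156 = 156 - 166*I*sqrt(166)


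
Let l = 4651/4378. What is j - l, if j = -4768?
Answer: -20878955/4378 ≈ -4769.1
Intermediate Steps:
l = 4651/4378 (l = 4651*(1/4378) = 4651/4378 ≈ 1.0624)
j - l = -4768 - 1*4651/4378 = -4768 - 4651/4378 = -20878955/4378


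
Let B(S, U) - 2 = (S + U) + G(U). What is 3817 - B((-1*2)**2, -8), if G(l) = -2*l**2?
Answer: 3947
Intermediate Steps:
B(S, U) = 2 + S + U - 2*U**2 (B(S, U) = 2 + ((S + U) - 2*U**2) = 2 + (S + U - 2*U**2) = 2 + S + U - 2*U**2)
3817 - B((-1*2)**2, -8) = 3817 - (2 + (-1*2)**2 - 8 - 2*(-8)**2) = 3817 - (2 + (-2)**2 - 8 - 2*64) = 3817 - (2 + 4 - 8 - 128) = 3817 - 1*(-130) = 3817 + 130 = 3947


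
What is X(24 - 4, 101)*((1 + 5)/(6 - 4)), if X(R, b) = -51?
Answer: -153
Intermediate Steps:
X(24 - 4, 101)*((1 + 5)/(6 - 4)) = -51*(1 + 5)/(6 - 4) = -306/2 = -51*3 = -153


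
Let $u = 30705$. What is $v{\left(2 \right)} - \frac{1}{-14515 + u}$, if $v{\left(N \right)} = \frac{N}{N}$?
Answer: $\frac{16189}{16190} \approx 0.99994$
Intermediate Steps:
$v{\left(N \right)} = 1$
$v{\left(2 \right)} - \frac{1}{-14515 + u} = 1 - \frac{1}{-14515 + 30705} = 1 - \frac{1}{16190} = \frac{16189}{16190}$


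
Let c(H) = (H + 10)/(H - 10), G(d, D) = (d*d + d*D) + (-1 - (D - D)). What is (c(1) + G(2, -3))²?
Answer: 1444/81 ≈ 17.827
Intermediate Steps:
G(d, D) = -1 + d² + D*d (G(d, D) = (d² + D*d) + (-1 - 1*0) = (d² + D*d) + (-1 + 0) = (d² + D*d) - 1 = -1 + d² + D*d)
c(H) = (10 + H)/(-10 + H)
(c(1) + G(2, -3))² = ((10 + 1)/(-10 + 1) + (-1 + 2² - 3*2))² = (11/(-9) + (-1 + 4 - 6))² = (-⅑*11 - 3)² = (-11/9 - 3)² = (-38/9)² = 1444/81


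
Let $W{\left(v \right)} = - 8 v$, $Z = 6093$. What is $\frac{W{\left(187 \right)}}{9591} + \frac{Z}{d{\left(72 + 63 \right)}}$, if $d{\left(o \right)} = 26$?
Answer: $\frac{58399067}{249366} \approx 234.19$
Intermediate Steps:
$\frac{W{\left(187 \right)}}{9591} + \frac{Z}{d{\left(72 + 63 \right)}} = \frac{\left(-8\right) 187}{9591} + \frac{6093}{26} = \left(-1496\right) \frac{1}{9591} + 6093 \cdot \frac{1}{26} = - \frac{1496}{9591} + \frac{6093}{26} = \frac{58399067}{249366}$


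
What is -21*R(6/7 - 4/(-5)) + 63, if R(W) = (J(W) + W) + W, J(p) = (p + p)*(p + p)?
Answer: -41523/175 ≈ -237.27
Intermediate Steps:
J(p) = 4*p² (J(p) = (2*p)*(2*p) = 4*p²)
R(W) = 2*W + 4*W² (R(W) = (4*W² + W) + W = (W + 4*W²) + W = 2*W + 4*W²)
-21*R(6/7 - 4/(-5)) + 63 = -42*(6/7 - 4/(-5))*(1 + 2*(6/7 - 4/(-5))) + 63 = -42*(6*(⅐) - 4*(-⅕))*(1 + 2*(6*(⅐) - 4*(-⅕))) + 63 = -42*(6/7 + ⅘)*(1 + 2*(6/7 + ⅘)) + 63 = -42*58*(1 + 2*(58/35))/35 + 63 = -42*58*(1 + 116/35)/35 + 63 = -42*58*151/(35*35) + 63 = -21*17516/1225 + 63 = -52548/175 + 63 = -41523/175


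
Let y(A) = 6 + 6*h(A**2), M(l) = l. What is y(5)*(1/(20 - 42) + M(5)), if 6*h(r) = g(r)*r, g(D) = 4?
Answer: 5777/11 ≈ 525.18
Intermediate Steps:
h(r) = 2*r/3 (h(r) = (4*r)/6 = 2*r/3)
y(A) = 6 + 4*A**2 (y(A) = 6 + 6*(2*A**2/3) = 6 + 4*A**2)
y(5)*(1/(20 - 42) + M(5)) = (6 + 4*5**2)*(1/(20 - 42) + 5) = (6 + 4*25)*(1/(-22) + 5) = (6 + 100)*(-1/22 + 5) = 106*(109/22) = 5777/11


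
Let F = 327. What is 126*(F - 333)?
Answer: -756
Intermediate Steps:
126*(F - 333) = 126*(327 - 333) = 126*(-6) = -756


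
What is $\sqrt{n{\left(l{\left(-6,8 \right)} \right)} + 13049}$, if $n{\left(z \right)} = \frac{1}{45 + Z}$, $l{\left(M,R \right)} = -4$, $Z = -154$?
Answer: $\frac{38 \sqrt{107365}}{109} \approx 114.23$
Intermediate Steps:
$n{\left(z \right)} = - \frac{1}{109}$ ($n{\left(z \right)} = \frac{1}{45 - 154} = \frac{1}{-109} = - \frac{1}{109}$)
$\sqrt{n{\left(l{\left(-6,8 \right)} \right)} + 13049} = \sqrt{- \frac{1}{109} + 13049} = \sqrt{\frac{1422340}{109}} = \frac{38 \sqrt{107365}}{109}$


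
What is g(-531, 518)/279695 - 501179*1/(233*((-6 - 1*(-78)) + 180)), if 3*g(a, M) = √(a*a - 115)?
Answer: -71597/8388 + √281846/839085 ≈ -8.5350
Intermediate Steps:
g(a, M) = √(-115 + a²)/3 (g(a, M) = √(a*a - 115)/3 = √(a² - 115)/3 = √(-115 + a²)/3)
g(-531, 518)/279695 - 501179*1/(233*((-6 - 1*(-78)) + 180)) = (√(-115 + (-531)²)/3)/279695 - 501179*1/(233*((-6 - 1*(-78)) + 180)) = (√(-115 + 281961)/3)*(1/279695) - 501179*1/(233*((-6 + 78) + 180)) = (√281846/3)*(1/279695) - 501179*1/(233*(72 + 180)) = √281846/839085 - 501179/(233*252) = √281846/839085 - 501179/58716 = √281846/839085 - 501179*1/58716 = √281846/839085 - 71597/8388 = -71597/8388 + √281846/839085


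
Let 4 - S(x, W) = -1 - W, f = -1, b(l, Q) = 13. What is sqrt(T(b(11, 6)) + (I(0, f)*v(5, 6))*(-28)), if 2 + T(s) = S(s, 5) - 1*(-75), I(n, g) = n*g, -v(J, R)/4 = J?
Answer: sqrt(83) ≈ 9.1104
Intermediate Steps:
v(J, R) = -4*J
S(x, W) = 5 + W (S(x, W) = 4 - (-1 - W) = 4 + (1 + W) = 5 + W)
I(n, g) = g*n
T(s) = 83 (T(s) = -2 + ((5 + 5) - 1*(-75)) = -2 + (10 + 75) = -2 + 85 = 83)
sqrt(T(b(11, 6)) + (I(0, f)*v(5, 6))*(-28)) = sqrt(83 + ((-1*0)*(-4*5))*(-28)) = sqrt(83 + (0*(-20))*(-28)) = sqrt(83 + 0*(-28)) = sqrt(83 + 0) = sqrt(83)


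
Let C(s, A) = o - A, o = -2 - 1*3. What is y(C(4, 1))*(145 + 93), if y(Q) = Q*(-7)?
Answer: 9996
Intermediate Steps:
o = -5 (o = -2 - 3 = -5)
C(s, A) = -5 - A
y(Q) = -7*Q
y(C(4, 1))*(145 + 93) = (-7*(-5 - 1*1))*(145 + 93) = -7*(-5 - 1)*238 = -7*(-6)*238 = 42*238 = 9996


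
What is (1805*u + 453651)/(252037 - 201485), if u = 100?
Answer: 634151/50552 ≈ 12.545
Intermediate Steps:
(1805*u + 453651)/(252037 - 201485) = (1805*100 + 453651)/(252037 - 201485) = (180500 + 453651)/50552 = 634151*(1/50552) = 634151/50552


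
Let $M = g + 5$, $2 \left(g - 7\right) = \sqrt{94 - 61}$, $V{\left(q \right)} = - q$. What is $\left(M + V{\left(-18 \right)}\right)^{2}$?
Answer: $\frac{\left(60 + \sqrt{33}\right)^{2}}{4} \approx 1080.6$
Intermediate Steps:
$g = 7 + \frac{\sqrt{33}}{2}$ ($g = 7 + \frac{\sqrt{94 - 61}}{2} = 7 + \frac{\sqrt{33}}{2} \approx 9.8723$)
$M = 12 + \frac{\sqrt{33}}{2}$ ($M = \left(7 + \frac{\sqrt{33}}{2}\right) + 5 = 12 + \frac{\sqrt{33}}{2} \approx 14.872$)
$\left(M + V{\left(-18 \right)}\right)^{2} = \left(\left(12 + \frac{\sqrt{33}}{2}\right) - -18\right)^{2} = \left(\left(12 + \frac{\sqrt{33}}{2}\right) + 18\right)^{2} = \left(30 + \frac{\sqrt{33}}{2}\right)^{2}$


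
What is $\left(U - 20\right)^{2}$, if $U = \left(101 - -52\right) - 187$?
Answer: $2916$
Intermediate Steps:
$U = -34$ ($U = \left(101 + 52\right) - 187 = 153 - 187 = -34$)
$\left(U - 20\right)^{2} = \left(-34 - 20\right)^{2} = \left(-54\right)^{2} = 2916$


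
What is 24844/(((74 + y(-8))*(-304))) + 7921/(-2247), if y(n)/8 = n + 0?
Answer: -19976077/1707720 ≈ -11.698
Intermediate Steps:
y(n) = 8*n (y(n) = 8*(n + 0) = 8*n)
24844/(((74 + y(-8))*(-304))) + 7921/(-2247) = 24844/(((74 + 8*(-8))*(-304))) + 7921/(-2247) = 24844/(((74 - 64)*(-304))) + 7921*(-1/2247) = 24844/((10*(-304))) - 7921/2247 = 24844/(-3040) - 7921/2247 = 24844*(-1/3040) - 7921/2247 = -6211/760 - 7921/2247 = -19976077/1707720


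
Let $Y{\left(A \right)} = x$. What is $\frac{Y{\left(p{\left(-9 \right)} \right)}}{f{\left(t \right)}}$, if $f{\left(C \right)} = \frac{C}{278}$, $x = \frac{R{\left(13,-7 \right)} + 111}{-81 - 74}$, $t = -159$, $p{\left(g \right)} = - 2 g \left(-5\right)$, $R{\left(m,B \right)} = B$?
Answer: $\frac{28912}{24645} \approx 1.1731$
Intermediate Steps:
$p{\left(g \right)} = 10 g$
$x = - \frac{104}{155}$ ($x = \frac{-7 + 111}{-81 - 74} = \frac{104}{-155} = 104 \left(- \frac{1}{155}\right) = - \frac{104}{155} \approx -0.67097$)
$Y{\left(A \right)} = - \frac{104}{155}$
$f{\left(C \right)} = \frac{C}{278}$ ($f{\left(C \right)} = C \frac{1}{278} = \frac{C}{278}$)
$\frac{Y{\left(p{\left(-9 \right)} \right)}}{f{\left(t \right)}} = - \frac{104}{155 \cdot \frac{1}{278} \left(-159\right)} = - \frac{104}{155 \left(- \frac{159}{278}\right)} = \left(- \frac{104}{155}\right) \left(- \frac{278}{159}\right) = \frac{28912}{24645}$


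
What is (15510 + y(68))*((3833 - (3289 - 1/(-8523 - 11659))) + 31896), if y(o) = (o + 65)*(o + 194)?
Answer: 16484139301062/10091 ≈ 1.6335e+9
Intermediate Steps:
y(o) = (65 + o)*(194 + o)
(15510 + y(68))*((3833 - (3289 - 1/(-8523 - 11659))) + 31896) = (15510 + (12610 + 68**2 + 259*68))*((3833 - (3289 - 1/(-8523 - 11659))) + 31896) = (15510 + (12610 + 4624 + 17612))*((3833 - (3289 - 1/(-20182))) + 31896) = (15510 + 34846)*((3833 - (3289 - 1*(-1/20182))) + 31896) = 50356*((3833 - (3289 + 1/20182)) + 31896) = 50356*((3833 - 1*66378599/20182) + 31896) = 50356*((3833 - 66378599/20182) + 31896) = 50356*(10979007/20182 + 31896) = 50356*(654704079/20182) = 16484139301062/10091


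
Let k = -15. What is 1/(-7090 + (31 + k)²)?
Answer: -1/6834 ≈ -0.00014633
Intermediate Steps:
1/(-7090 + (31 + k)²) = 1/(-7090 + (31 - 15)²) = 1/(-7090 + 16²) = 1/(-7090 + 256) = 1/(-6834) = -1/6834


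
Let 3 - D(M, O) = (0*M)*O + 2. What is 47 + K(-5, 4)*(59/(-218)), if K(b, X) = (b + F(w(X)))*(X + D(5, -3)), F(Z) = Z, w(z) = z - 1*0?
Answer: 10541/218 ≈ 48.353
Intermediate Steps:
w(z) = z (w(z) = z + 0 = z)
D(M, O) = 1 (D(M, O) = 3 - ((0*M)*O + 2) = 3 - (0*O + 2) = 3 - (0 + 2) = 3 - 1*2 = 3 - 2 = 1)
K(b, X) = (1 + X)*(X + b) (K(b, X) = (b + X)*(X + 1) = (X + b)*(1 + X) = (1 + X)*(X + b))
47 + K(-5, 4)*(59/(-218)) = 47 + (4 - 5 + 4² + 4*(-5))*(59/(-218)) = 47 + (4 - 5 + 16 - 20)*(59*(-1/218)) = 47 - 5*(-59/218) = 47 + 295/218 = 10541/218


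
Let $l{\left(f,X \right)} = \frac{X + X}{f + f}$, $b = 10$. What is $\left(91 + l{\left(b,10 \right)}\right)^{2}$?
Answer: $8464$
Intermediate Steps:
$l{\left(f,X \right)} = \frac{X}{f}$ ($l{\left(f,X \right)} = \frac{2 X}{2 f} = 2 X \frac{1}{2 f} = \frac{X}{f}$)
$\left(91 + l{\left(b,10 \right)}\right)^{2} = \left(91 + \frac{10}{10}\right)^{2} = \left(91 + 10 \cdot \frac{1}{10}\right)^{2} = \left(91 + 1\right)^{2} = 92^{2} = 8464$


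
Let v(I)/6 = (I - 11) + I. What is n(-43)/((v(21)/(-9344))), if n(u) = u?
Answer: 200896/93 ≈ 2160.2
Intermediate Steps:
v(I) = -66 + 12*I (v(I) = 6*((I - 11) + I) = 6*((-11 + I) + I) = 6*(-11 + 2*I) = -66 + 12*I)
n(-43)/((v(21)/(-9344))) = -43*(-9344/(-66 + 12*21)) = -43*(-9344/(-66 + 252)) = -43/(186*(-1/9344)) = -43/(-93/4672) = -43*(-4672/93) = 200896/93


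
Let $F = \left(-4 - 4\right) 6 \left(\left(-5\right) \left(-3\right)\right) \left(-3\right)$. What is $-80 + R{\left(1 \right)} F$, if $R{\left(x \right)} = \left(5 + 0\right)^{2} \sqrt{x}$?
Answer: $53920$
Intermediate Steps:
$R{\left(x \right)} = 25 \sqrt{x}$ ($R{\left(x \right)} = 5^{2} \sqrt{x} = 25 \sqrt{x}$)
$F = 2160$ ($F = - 8 \cdot 6 \cdot 15 \left(-3\right) = \left(-8\right) 90 \left(-3\right) = \left(-720\right) \left(-3\right) = 2160$)
$-80 + R{\left(1 \right)} F = -80 + 25 \sqrt{1} \cdot 2160 = -80 + 25 \cdot 1 \cdot 2160 = -80 + 25 \cdot 2160 = -80 + 54000 = 53920$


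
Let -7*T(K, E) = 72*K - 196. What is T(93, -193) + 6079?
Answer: 36053/7 ≈ 5150.4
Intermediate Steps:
T(K, E) = 28 - 72*K/7 (T(K, E) = -(72*K - 196)/7 = -(-196 + 72*K)/7 = 28 - 72*K/7)
T(93, -193) + 6079 = (28 - 72/7*93) + 6079 = (28 - 6696/7) + 6079 = -6500/7 + 6079 = 36053/7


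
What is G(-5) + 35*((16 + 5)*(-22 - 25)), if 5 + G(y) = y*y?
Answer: -34525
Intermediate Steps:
G(y) = -5 + y² (G(y) = -5 + y*y = -5 + y²)
G(-5) + 35*((16 + 5)*(-22 - 25)) = (-5 + (-5)²) + 35*((16 + 5)*(-22 - 25)) = (-5 + 25) + 35*(21*(-47)) = 20 + 35*(-987) = 20 - 34545 = -34525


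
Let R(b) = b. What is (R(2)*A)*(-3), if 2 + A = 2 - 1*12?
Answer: 72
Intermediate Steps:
A = -12 (A = -2 + (2 - 1*12) = -2 + (2 - 12) = -2 - 10 = -12)
(R(2)*A)*(-3) = (2*(-12))*(-3) = -24*(-3) = 72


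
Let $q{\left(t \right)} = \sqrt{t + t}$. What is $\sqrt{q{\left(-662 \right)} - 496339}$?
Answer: $\sqrt{-496339 + 2 i \sqrt{331}} \approx 0.026 + 704.51 i$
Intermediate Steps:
$q{\left(t \right)} = \sqrt{2} \sqrt{t}$ ($q{\left(t \right)} = \sqrt{2 t} = \sqrt{2} \sqrt{t}$)
$\sqrt{q{\left(-662 \right)} - 496339} = \sqrt{\sqrt{2} \sqrt{-662} - 496339} = \sqrt{\sqrt{2} i \sqrt{662} - 496339} = \sqrt{2 i \sqrt{331} - 496339} = \sqrt{-496339 + 2 i \sqrt{331}}$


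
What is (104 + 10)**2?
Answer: 12996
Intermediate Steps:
(104 + 10)**2 = 114**2 = 12996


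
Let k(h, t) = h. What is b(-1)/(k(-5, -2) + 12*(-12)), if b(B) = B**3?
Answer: 1/149 ≈ 0.0067114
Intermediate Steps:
b(-1)/(k(-5, -2) + 12*(-12)) = (-1)**3/(-5 + 12*(-12)) = -1/(-5 - 144) = -1/(-149) = -1*(-1/149) = 1/149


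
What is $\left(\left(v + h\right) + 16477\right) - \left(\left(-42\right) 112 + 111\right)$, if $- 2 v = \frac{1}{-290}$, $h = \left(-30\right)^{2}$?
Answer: $\frac{12742601}{580} \approx 21970.0$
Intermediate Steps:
$h = 900$
$v = \frac{1}{580}$ ($v = - \frac{1}{2 \left(-290\right)} = \left(- \frac{1}{2}\right) \left(- \frac{1}{290}\right) = \frac{1}{580} \approx 0.0017241$)
$\left(\left(v + h\right) + 16477\right) - \left(\left(-42\right) 112 + 111\right) = \left(\left(\frac{1}{580} + 900\right) + 16477\right) - \left(\left(-42\right) 112 + 111\right) = \left(\frac{522001}{580} + 16477\right) - \left(-4704 + 111\right) = \frac{10078661}{580} - -4593 = \frac{10078661}{580} + 4593 = \frac{12742601}{580}$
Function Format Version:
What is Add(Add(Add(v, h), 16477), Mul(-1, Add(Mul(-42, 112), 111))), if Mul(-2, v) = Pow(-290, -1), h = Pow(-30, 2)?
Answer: Rational(12742601, 580) ≈ 21970.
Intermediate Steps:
h = 900
v = Rational(1, 580) (v = Mul(Rational(-1, 2), Pow(-290, -1)) = Mul(Rational(-1, 2), Rational(-1, 290)) = Rational(1, 580) ≈ 0.0017241)
Add(Add(Add(v, h), 16477), Mul(-1, Add(Mul(-42, 112), 111))) = Add(Add(Add(Rational(1, 580), 900), 16477), Mul(-1, Add(Mul(-42, 112), 111))) = Add(Add(Rational(522001, 580), 16477), Mul(-1, Add(-4704, 111))) = Add(Rational(10078661, 580), Mul(-1, -4593)) = Add(Rational(10078661, 580), 4593) = Rational(12742601, 580)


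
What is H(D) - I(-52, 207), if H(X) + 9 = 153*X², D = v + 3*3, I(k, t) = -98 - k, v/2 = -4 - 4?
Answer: 7534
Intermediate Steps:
v = -16 (v = 2*(-4 - 4) = 2*(-8) = -16)
D = -7 (D = -16 + 3*3 = -16 + 9 = -7)
H(X) = -9 + 153*X²
H(D) - I(-52, 207) = (-9 + 153*(-7)²) - (-98 - 1*(-52)) = (-9 + 153*49) - (-98 + 52) = (-9 + 7497) - 1*(-46) = 7488 + 46 = 7534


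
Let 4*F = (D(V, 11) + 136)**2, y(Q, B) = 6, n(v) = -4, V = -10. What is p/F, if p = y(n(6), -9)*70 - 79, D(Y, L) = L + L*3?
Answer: 341/8100 ≈ 0.042099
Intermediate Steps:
D(Y, L) = 4*L (D(Y, L) = L + 3*L = 4*L)
p = 341 (p = 6*70 - 79 = 420 - 79 = 341)
F = 8100 (F = (4*11 + 136)**2/4 = (44 + 136)**2/4 = (1/4)*180**2 = (1/4)*32400 = 8100)
p/F = 341/8100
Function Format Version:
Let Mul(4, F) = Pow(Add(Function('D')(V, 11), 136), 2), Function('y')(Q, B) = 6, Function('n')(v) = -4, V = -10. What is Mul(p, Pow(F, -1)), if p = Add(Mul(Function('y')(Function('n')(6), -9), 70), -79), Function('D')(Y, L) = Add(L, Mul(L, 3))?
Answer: Rational(341, 8100) ≈ 0.042099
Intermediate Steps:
Function('D')(Y, L) = Mul(4, L) (Function('D')(Y, L) = Add(L, Mul(3, L)) = Mul(4, L))
p = 341 (p = Add(Mul(6, 70), -79) = Add(420, -79) = 341)
F = 8100 (F = Mul(Rational(1, 4), Pow(Add(Mul(4, 11), 136), 2)) = Mul(Rational(1, 4), Pow(Add(44, 136), 2)) = Mul(Rational(1, 4), Pow(180, 2)) = Mul(Rational(1, 4), 32400) = 8100)
Mul(p, Pow(F, -1)) = Mul(341, Pow(8100, -1)) = Mul(341, Rational(1, 8100)) = Rational(341, 8100)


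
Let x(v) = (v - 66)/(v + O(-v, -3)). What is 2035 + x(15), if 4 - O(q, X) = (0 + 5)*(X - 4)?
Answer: 36613/18 ≈ 2034.1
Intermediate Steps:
O(q, X) = 24 - 5*X (O(q, X) = 4 - (0 + 5)*(X - 4) = 4 - 5*(-4 + X) = 4 - (-20 + 5*X) = 4 + (20 - 5*X) = 24 - 5*X)
x(v) = (-66 + v)/(39 + v) (x(v) = (v - 66)/(v + (24 - 5*(-3))) = (-66 + v)/(v + (24 + 15)) = (-66 + v)/(v + 39) = (-66 + v)/(39 + v))
2035 + x(15) = 2035 + (-66 + 15)/(39 + 15) = 2035 - 51/54 = 2035 + (1/54)*(-51) = 2035 - 17/18 = 36613/18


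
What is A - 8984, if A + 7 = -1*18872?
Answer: -27863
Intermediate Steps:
A = -18879 (A = -7 - 1*18872 = -7 - 18872 = -18879)
A - 8984 = -18879 - 8984 = -27863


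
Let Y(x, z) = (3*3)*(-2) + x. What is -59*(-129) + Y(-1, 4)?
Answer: 7592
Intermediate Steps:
Y(x, z) = -18 + x (Y(x, z) = 9*(-2) + x = -18 + x)
-59*(-129) + Y(-1, 4) = -59*(-129) + (-18 - 1) = 7611 - 19 = 7592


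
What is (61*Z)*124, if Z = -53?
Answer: -400892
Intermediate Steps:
(61*Z)*124 = (61*(-53))*124 = -3233*124 = -400892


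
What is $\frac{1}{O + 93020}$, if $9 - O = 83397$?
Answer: $\frac{1}{9632} \approx 0.00010382$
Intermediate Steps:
$O = -83388$ ($O = 9 - 83397 = -83388$)
$\frac{1}{O + 93020} = \frac{1}{-83388 + 93020} = \frac{1}{9632}$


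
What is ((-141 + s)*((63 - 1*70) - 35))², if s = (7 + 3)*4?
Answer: 17994564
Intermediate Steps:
s = 40 (s = 10*4 = 40)
((-141 + s)*((63 - 1*70) - 35))² = ((-141 + 40)*((63 - 1*70) - 35))² = (-101*((63 - 70) - 35))² = (-101*(-7 - 35))² = (-101*(-42))² = 4242² = 17994564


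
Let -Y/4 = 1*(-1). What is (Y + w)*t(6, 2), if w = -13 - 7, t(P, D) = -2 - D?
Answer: 64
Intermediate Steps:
Y = 4 (Y = -4*(-1) = 4)
w = -20
(Y + w)*t(6, 2) = (4 - 20)*(-2 - 1*2) = -16*(-2 - 2) = -16*(-4) = 64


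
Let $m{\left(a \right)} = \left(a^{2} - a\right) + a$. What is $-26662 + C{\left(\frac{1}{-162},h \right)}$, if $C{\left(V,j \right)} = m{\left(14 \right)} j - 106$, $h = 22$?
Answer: $-22456$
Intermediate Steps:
$m{\left(a \right)} = a^{2}$
$C{\left(V,j \right)} = -106 + 196 j$ ($C{\left(V,j \right)} = 14^{2} j - 106 = 196 j - 106 = -106 + 196 j$)
$-26662 + C{\left(\frac{1}{-162},h \right)} = -26662 + \left(-106 + 196 \cdot 22\right) = -26662 + \left(-106 + 4312\right) = -26662 + 4206 = -22456$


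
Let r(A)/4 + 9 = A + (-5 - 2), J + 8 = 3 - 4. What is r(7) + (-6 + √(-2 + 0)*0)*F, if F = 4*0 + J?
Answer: 18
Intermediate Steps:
J = -9 (J = -8 + (3 - 4) = -8 - 1 = -9)
F = -9 (F = 4*0 - 9 = 0 - 9 = -9)
r(A) = -64 + 4*A (r(A) = -36 + 4*(A + (-5 - 2)) = -36 + 4*(A - 7) = -36 + 4*(-7 + A) = -36 + (-28 + 4*A) = -64 + 4*A)
r(7) + (-6 + √(-2 + 0)*0)*F = (-64 + 4*7) + (-6 + √(-2 + 0)*0)*(-9) = (-64 + 28) + (-6 + √(-2)*0)*(-9) = -36 + (-6 + (I*√2)*0)*(-9) = -36 + (-6 + 0)*(-9) = -36 - 6*(-9) = -36 + 54 = 18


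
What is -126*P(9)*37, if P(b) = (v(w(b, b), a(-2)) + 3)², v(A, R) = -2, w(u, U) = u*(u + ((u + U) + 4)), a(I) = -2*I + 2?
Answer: -4662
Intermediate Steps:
a(I) = 2 - 2*I
w(u, U) = u*(4 + U + 2*u) (w(u, U) = u*(u + ((U + u) + 4)) = u*(u + (4 + U + u)) = u*(4 + U + 2*u))
P(b) = 1 (P(b) = (-2 + 3)² = 1² = 1)
-126*P(9)*37 = -126*1*37 = -126*37 = -4662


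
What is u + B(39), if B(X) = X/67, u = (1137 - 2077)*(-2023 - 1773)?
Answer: 239072119/67 ≈ 3.5682e+6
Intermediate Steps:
u = 3568240 (u = -940*(-3796) = 3568240)
B(X) = X/67 (B(X) = X*(1/67) = X/67)
u + B(39) = 3568240 + (1/67)*39 = 3568240 + 39/67 = 239072119/67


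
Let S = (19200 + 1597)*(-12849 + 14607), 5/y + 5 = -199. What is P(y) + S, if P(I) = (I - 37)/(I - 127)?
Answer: 947408465591/25913 ≈ 3.6561e+7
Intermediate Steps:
y = -5/204 (y = 5/(-5 - 199) = 5/(-204) = 5*(-1/204) = -5/204 ≈ -0.024510)
P(I) = (-37 + I)/(-127 + I)
S = 36561126 (S = 20797*1758 = 36561126)
P(y) + S = (-37 - 5/204)/(-127 - 5/204) + 36561126 = -7553/204/(-25913/204) + 36561126 = -204/25913*(-7553/204) + 36561126 = 7553/25913 + 36561126 = 947408465591/25913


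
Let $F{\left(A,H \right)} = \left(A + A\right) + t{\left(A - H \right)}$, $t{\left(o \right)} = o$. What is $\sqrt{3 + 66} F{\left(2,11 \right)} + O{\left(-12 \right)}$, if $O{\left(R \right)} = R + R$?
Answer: $-24 - 5 \sqrt{69} \approx -65.533$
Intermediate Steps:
$O{\left(R \right)} = 2 R$
$F{\left(A,H \right)} = - H + 3 A$ ($F{\left(A,H \right)} = \left(A + A\right) + \left(A - H\right) = 2 A + \left(A - H\right) = - H + 3 A$)
$\sqrt{3 + 66} F{\left(2,11 \right)} + O{\left(-12 \right)} = \sqrt{3 + 66} \left(\left(-1\right) 11 + 3 \cdot 2\right) + 2 \left(-12\right) = \sqrt{69} \left(-11 + 6\right) - 24 = \sqrt{69} \left(-5\right) - 24 = - 5 \sqrt{69} - 24 = -24 - 5 \sqrt{69}$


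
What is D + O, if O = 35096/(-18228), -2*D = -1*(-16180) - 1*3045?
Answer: -59873743/9114 ≈ -6569.4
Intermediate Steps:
D = -13135/2 (D = -(-1*(-16180) - 1*3045)/2 = -(16180 - 3045)/2 = -½*13135 = -13135/2 ≈ -6567.5)
O = -8774/4557 (O = 35096*(-1/18228) = -8774/4557 ≈ -1.9254)
D + O = -13135/2 - 8774/4557 = -59873743/9114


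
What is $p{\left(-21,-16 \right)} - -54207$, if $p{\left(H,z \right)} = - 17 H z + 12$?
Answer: $48507$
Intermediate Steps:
$p{\left(H,z \right)} = 12 - 17 H z$ ($p{\left(H,z \right)} = - 17 H z + 12 = 12 - 17 H z$)
$p{\left(-21,-16 \right)} - -54207 = \left(12 - \left(-357\right) \left(-16\right)\right) - -54207 = \left(12 - 5712\right) + 54207 = -5700 + 54207 = 48507$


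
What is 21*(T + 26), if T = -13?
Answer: 273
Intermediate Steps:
21*(T + 26) = 21*(-13 + 26) = 21*13 = 273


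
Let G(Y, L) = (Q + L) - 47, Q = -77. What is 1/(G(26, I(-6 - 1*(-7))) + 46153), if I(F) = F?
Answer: 1/46030 ≈ 2.1725e-5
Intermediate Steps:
G(Y, L) = -124 + L (G(Y, L) = (-77 + L) - 47 = -124 + L)
1/(G(26, I(-6 - 1*(-7))) + 46153) = 1/((-124 + (-6 - 1*(-7))) + 46153) = 1/((-124 + (-6 + 7)) + 46153) = 1/((-124 + 1) + 46153) = 1/(-123 + 46153) = 1/46030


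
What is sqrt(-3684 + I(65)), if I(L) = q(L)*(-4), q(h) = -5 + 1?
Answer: 2*I*sqrt(917) ≈ 60.564*I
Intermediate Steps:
q(h) = -4
I(L) = 16 (I(L) = -4*(-4) = 16)
sqrt(-3684 + I(65)) = sqrt(-3684 + 16) = sqrt(-3668) = 2*I*sqrt(917)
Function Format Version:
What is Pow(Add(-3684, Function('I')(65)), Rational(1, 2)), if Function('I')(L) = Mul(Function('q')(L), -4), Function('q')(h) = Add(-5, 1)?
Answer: Mul(2, I, Pow(917, Rational(1, 2))) ≈ Mul(60.564, I)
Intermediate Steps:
Function('q')(h) = -4
Function('I')(L) = 16 (Function('I')(L) = Mul(-4, -4) = 16)
Pow(Add(-3684, Function('I')(65)), Rational(1, 2)) = Pow(Add(-3684, 16), Rational(1, 2)) = Pow(-3668, Rational(1, 2)) = Mul(2, I, Pow(917, Rational(1, 2)))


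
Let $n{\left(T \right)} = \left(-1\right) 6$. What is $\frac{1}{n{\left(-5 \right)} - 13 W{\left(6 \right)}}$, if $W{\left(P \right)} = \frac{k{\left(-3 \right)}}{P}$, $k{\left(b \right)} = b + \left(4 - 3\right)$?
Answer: $- \frac{3}{5} \approx -0.6$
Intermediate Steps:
$k{\left(b \right)} = 1 + b$ ($k{\left(b \right)} = b + 1 = 1 + b$)
$n{\left(T \right)} = -6$
$W{\left(P \right)} = - \frac{2}{P}$ ($W{\left(P \right)} = \frac{1 - 3}{P} = - \frac{2}{P}$)
$\frac{1}{n{\left(-5 \right)} - 13 W{\left(6 \right)}} = \frac{1}{-6 - 13 \left(- \frac{2}{6}\right)} = \frac{1}{-6 - 13 \left(\left(-2\right) \frac{1}{6}\right)} = \frac{1}{-6 - - \frac{13}{3}} = \frac{1}{-6 + \frac{13}{3}} = \frac{1}{- \frac{5}{3}} = - \frac{3}{5}$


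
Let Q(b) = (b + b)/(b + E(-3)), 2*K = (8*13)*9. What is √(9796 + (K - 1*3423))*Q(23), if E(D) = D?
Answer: 23*√6841/10 ≈ 190.23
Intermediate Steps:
K = 468 (K = ((8*13)*9)/2 = (104*9)/2 = (½)*936 = 468)
Q(b) = 2*b/(-3 + b) (Q(b) = (b + b)/(b - 3) = (2*b)/(-3 + b) = 2*b/(-3 + b))
√(9796 + (K - 1*3423))*Q(23) = √(9796 + (468 - 1*3423))*(2*23/(-3 + 23)) = √(9796 + (468 - 3423))*(2*23/20) = √(9796 - 2955)*(2*23*(1/20)) = √6841*(23/10) = 23*√6841/10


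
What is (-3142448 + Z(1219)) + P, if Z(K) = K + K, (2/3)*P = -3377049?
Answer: -16411167/2 ≈ -8.2056e+6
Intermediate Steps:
P = -10131147/2 (P = (3/2)*(-3377049) = -10131147/2 ≈ -5.0656e+6)
Z(K) = 2*K
(-3142448 + Z(1219)) + P = (-3142448 + 2*1219) - 10131147/2 = (-3142448 + 2438) - 10131147/2 = -3140010 - 10131147/2 = -16411167/2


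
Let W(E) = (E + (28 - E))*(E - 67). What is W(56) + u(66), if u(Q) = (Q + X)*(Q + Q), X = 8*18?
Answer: 27412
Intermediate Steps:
X = 144
u(Q) = 2*Q*(144 + Q) (u(Q) = (Q + 144)*(Q + Q) = (144 + Q)*(2*Q) = 2*Q*(144 + Q))
W(E) = -1876 + 28*E (W(E) = 28*(-67 + E) = -1876 + 28*E)
W(56) + u(66) = (-1876 + 28*56) + 2*66*(144 + 66) = (-1876 + 1568) + 2*66*210 = -308 + 27720 = 27412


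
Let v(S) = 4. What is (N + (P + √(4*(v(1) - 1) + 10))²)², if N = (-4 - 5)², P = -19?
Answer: 247064 - 35264*√22 ≈ 81661.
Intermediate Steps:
N = 81 (N = (-9)² = 81)
(N + (P + √(4*(v(1) - 1) + 10))²)² = (81 + (-19 + √(4*(4 - 1) + 10))²)² = (81 + (-19 + √(4*3 + 10))²)² = (81 + (-19 + √(12 + 10))²)² = (81 + (-19 + √22)²)²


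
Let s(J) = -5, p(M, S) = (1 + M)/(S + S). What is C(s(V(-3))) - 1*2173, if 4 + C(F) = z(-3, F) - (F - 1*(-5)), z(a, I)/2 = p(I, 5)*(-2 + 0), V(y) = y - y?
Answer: -10877/5 ≈ -2175.4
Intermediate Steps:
V(y) = 0
p(M, S) = (1 + M)/(2*S) (p(M, S) = (1 + M)/((2*S)) = (1 + M)*(1/(2*S)) = (1 + M)/(2*S))
z(a, I) = -2/5 - 2*I/5 (z(a, I) = 2*(((1/2)*(1 + I)/5)*(-2 + 0)) = 2*(((1/2)*(1/5)*(1 + I))*(-2)) = 2*((1/10 + I/10)*(-2)) = 2*(-1/5 - I/5) = -2/5 - 2*I/5)
C(F) = -47/5 - 7*F/5 (C(F) = -4 + ((-2/5 - 2*F/5) - (F - 1*(-5))) = -4 + ((-2/5 - 2*F/5) - (F + 5)) = -4 + ((-2/5 - 2*F/5) - (5 + F)) = -4 + ((-2/5 - 2*F/5) + (-5 - F)) = -4 + (-27/5 - 7*F/5) = -47/5 - 7*F/5)
C(s(V(-3))) - 1*2173 = (-47/5 - 7/5*(-5)) - 1*2173 = (-47/5 + 7) - 2173 = -12/5 - 2173 = -10877/5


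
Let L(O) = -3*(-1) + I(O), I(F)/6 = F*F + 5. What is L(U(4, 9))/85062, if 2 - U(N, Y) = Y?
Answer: 109/28354 ≈ 0.0038443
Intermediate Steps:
I(F) = 30 + 6*F² (I(F) = 6*(F*F + 5) = 6*(F² + 5) = 6*(5 + F²) = 30 + 6*F²)
U(N, Y) = 2 - Y
L(O) = 33 + 6*O² (L(O) = -3*(-1) + (30 + 6*O²) = 3 + (30 + 6*O²) = 33 + 6*O²)
L(U(4, 9))/85062 = (33 + 6*(2 - 1*9)²)/85062 = (33 + 6*(2 - 9)²)*(1/85062) = (33 + 6*(-7)²)*(1/85062) = (33 + 6*49)*(1/85062) = (33 + 294)*(1/85062) = 327*(1/85062) = 109/28354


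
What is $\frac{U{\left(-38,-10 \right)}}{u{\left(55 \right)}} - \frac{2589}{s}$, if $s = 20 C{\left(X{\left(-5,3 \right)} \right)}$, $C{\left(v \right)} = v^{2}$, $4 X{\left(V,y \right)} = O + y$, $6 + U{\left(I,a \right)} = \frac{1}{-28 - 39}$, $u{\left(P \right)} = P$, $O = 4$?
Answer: $- \frac{7652119}{180565} \approx -42.379$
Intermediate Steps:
$U{\left(I,a \right)} = - \frac{403}{67}$ ($U{\left(I,a \right)} = -6 + \frac{1}{-28 - 39} = -6 + \frac{1}{-67} = -6 - \frac{1}{67} = - \frac{403}{67}$)
$X{\left(V,y \right)} = 1 + \frac{y}{4}$ ($X{\left(V,y \right)} = \frac{4 + y}{4} = 1 + \frac{y}{4}$)
$s = \frac{245}{4}$ ($s = 20 \left(1 + \frac{1}{4} \cdot 3\right)^{2} = 20 \left(1 + \frac{3}{4}\right)^{2} = 20 \left(\frac{7}{4}\right)^{2} = 20 \cdot \frac{49}{16} = \frac{245}{4} \approx 61.25$)
$\frac{U{\left(-38,-10 \right)}}{u{\left(55 \right)}} - \frac{2589}{s} = - \frac{403}{67 \cdot 55} - \frac{2589}{\frac{245}{4}} = \left(- \frac{403}{67}\right) \frac{1}{55} - \frac{10356}{245} = - \frac{403}{3685} - \frac{10356}{245} = - \frac{7652119}{180565}$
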